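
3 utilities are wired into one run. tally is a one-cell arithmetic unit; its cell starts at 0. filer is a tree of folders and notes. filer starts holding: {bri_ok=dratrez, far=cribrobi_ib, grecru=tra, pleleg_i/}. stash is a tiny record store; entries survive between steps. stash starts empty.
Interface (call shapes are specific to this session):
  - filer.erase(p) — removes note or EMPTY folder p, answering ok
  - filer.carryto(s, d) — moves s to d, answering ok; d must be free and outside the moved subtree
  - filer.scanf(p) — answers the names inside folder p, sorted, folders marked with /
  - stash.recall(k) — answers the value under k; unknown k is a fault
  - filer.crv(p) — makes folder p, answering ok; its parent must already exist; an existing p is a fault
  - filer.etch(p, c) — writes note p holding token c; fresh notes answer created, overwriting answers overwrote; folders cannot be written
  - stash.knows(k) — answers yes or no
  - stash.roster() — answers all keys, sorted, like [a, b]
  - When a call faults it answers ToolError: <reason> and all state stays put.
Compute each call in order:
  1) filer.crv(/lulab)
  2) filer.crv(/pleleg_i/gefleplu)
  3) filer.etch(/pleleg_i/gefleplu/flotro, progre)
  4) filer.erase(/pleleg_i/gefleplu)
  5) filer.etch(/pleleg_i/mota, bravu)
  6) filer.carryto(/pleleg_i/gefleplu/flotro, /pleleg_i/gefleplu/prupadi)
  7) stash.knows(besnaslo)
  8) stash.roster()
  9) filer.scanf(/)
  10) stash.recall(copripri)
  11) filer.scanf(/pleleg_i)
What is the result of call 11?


Answer: [gefleplu/, mota]

Derivation:
==> filer.crv(p→/lulab)
<== ok
==> filer.crv(p→/pleleg_i/gefleplu)
<== ok
==> filer.etch(p→/pleleg_i/gefleplu/flotro, c→progre)
<== created
==> filer.erase(p→/pleleg_i/gefleplu)
<== ToolError: not empty
==> filer.etch(p→/pleleg_i/mota, c→bravu)
<== created
==> filer.carryto(s→/pleleg_i/gefleplu/flotro, d→/pleleg_i/gefleplu/prupadi)
<== ok
==> stash.knows(k→besnaslo)
<== no
==> stash.roster()
<== []
==> filer.scanf(p→/)
<== [bri_ok, far, grecru, lulab/, pleleg_i/]
==> stash.recall(k→copripri)
<== ToolError: no such key copripri
==> filer.scanf(p→/pleleg_i)
<== [gefleplu/, mota]


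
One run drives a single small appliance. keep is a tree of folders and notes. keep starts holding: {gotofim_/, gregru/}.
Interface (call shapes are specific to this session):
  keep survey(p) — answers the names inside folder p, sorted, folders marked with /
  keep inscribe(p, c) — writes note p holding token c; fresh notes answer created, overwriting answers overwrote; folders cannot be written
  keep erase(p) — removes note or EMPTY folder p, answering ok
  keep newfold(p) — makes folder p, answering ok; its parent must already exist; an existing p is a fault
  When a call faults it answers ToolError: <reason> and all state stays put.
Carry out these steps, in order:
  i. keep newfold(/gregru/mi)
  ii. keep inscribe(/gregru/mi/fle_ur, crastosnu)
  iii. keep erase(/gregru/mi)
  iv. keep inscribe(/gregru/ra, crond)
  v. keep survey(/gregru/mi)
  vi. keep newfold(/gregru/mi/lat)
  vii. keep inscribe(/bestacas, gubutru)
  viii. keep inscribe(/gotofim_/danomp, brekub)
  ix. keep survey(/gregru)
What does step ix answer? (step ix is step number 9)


Answer: [mi/, ra]

Derivation:
>> keep newfold(p: /gregru/mi)
<< ok
>> keep inscribe(p: /gregru/mi/fle_ur, c: crastosnu)
<< created
>> keep erase(p: /gregru/mi)
<< ToolError: not empty
>> keep inscribe(p: /gregru/ra, c: crond)
<< created
>> keep survey(p: /gregru/mi)
<< [fle_ur]
>> keep newfold(p: /gregru/mi/lat)
<< ok
>> keep inscribe(p: /bestacas, c: gubutru)
<< created
>> keep inscribe(p: /gotofim_/danomp, c: brekub)
<< created
>> keep survey(p: /gregru)
<< [mi/, ra]


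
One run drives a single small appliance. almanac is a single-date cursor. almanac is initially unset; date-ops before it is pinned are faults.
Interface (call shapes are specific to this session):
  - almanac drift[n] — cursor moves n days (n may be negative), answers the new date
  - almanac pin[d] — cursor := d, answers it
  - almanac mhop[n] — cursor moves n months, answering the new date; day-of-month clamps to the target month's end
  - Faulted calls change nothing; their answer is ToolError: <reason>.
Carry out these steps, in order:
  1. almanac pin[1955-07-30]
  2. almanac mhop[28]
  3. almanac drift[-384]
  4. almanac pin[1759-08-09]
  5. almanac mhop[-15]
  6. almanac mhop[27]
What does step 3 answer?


Answer: 1956-11-11

Derivation:
% almanac pin(d→1955-07-30) == 1955-07-30
% almanac mhop(n→28) == 1957-11-30
% almanac drift(n→-384) == 1956-11-11
% almanac pin(d→1759-08-09) == 1759-08-09
% almanac mhop(n→-15) == 1758-05-09
% almanac mhop(n→27) == 1760-08-09


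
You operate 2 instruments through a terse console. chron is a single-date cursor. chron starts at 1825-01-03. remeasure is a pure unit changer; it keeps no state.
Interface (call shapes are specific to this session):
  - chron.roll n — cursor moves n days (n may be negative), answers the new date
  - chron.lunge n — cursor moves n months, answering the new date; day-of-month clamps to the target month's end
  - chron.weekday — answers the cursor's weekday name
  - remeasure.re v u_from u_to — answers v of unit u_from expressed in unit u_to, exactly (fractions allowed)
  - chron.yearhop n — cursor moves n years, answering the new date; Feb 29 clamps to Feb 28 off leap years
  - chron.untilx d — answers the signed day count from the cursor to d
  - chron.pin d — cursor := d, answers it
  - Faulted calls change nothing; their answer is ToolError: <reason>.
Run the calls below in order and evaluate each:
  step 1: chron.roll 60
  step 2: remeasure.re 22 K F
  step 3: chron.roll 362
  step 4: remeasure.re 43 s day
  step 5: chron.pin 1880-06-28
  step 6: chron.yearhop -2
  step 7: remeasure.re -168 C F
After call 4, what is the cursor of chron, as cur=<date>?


Answer: cur=1826-03-01

Derivation:
I call roll with n→60, giving 1825-03-04.
I try re with v→22, u_from→K, u_to→F, and get -42007/100.
I try roll with n→362, → 1826-03-01.
Calling re with v→43, u_from→s, u_to→day, and get 43/86400.
I run pin with d→1880-06-28, yielding 1880-06-28.
Invoking yearhop with n→-2, yielding 1878-06-28.
Then re with v→-168, u_from→C, u_to→F, giving -1352/5.


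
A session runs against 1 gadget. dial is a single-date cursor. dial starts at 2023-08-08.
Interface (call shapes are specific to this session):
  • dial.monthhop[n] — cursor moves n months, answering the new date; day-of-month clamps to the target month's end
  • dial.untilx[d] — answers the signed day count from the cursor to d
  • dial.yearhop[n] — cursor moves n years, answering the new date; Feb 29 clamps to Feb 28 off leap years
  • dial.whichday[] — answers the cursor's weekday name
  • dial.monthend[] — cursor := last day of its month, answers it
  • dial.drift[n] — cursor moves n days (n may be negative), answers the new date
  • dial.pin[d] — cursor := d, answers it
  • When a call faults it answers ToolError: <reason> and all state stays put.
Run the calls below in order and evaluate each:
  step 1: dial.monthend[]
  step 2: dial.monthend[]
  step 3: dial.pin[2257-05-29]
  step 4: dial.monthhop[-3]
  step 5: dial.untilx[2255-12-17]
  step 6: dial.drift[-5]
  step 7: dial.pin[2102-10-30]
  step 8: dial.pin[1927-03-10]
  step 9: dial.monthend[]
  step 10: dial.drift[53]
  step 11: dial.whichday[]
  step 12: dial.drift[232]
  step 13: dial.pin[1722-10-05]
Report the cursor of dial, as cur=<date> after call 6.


Answer: cur=2257-02-23

Derivation:
-> dial.monthend()
<- 2023-08-31
-> dial.monthend()
<- 2023-08-31
-> dial.pin(d: 2257-05-29)
<- 2257-05-29
-> dial.monthhop(n: -3)
<- 2257-02-28
-> dial.untilx(d: 2255-12-17)
<- -439
-> dial.drift(n: -5)
<- 2257-02-23
-> dial.pin(d: 2102-10-30)
<- 2102-10-30
-> dial.pin(d: 1927-03-10)
<- 1927-03-10
-> dial.monthend()
<- 1927-03-31
-> dial.drift(n: 53)
<- 1927-05-23
-> dial.whichday()
<- Monday
-> dial.drift(n: 232)
<- 1928-01-10
-> dial.pin(d: 1722-10-05)
<- 1722-10-05


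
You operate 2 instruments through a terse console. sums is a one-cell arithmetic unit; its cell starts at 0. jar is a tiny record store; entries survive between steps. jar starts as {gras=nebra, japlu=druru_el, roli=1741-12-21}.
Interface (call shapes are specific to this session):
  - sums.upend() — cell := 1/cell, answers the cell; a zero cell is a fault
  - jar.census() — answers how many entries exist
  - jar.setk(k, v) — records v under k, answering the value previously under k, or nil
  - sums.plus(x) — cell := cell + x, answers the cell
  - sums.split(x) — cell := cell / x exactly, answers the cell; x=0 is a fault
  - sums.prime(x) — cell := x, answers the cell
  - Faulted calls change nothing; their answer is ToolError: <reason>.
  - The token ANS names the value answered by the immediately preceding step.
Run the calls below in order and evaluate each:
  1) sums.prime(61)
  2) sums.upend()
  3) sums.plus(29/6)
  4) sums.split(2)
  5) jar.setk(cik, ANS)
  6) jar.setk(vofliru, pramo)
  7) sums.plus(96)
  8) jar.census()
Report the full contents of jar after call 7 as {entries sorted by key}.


>>> sums.prime 61
  61
>>> sums.upend
  1/61
>>> sums.plus 29/6
  1775/366
>>> sums.split 2
  1775/732
>>> jar.setk cik ANS
  nil
>>> jar.setk vofliru pramo
  nil
>>> sums.plus 96
  72047/732
>>> jar.census
  5

Answer: {cik=1775/732, gras=nebra, japlu=druru_el, roli=1741-12-21, vofliru=pramo}


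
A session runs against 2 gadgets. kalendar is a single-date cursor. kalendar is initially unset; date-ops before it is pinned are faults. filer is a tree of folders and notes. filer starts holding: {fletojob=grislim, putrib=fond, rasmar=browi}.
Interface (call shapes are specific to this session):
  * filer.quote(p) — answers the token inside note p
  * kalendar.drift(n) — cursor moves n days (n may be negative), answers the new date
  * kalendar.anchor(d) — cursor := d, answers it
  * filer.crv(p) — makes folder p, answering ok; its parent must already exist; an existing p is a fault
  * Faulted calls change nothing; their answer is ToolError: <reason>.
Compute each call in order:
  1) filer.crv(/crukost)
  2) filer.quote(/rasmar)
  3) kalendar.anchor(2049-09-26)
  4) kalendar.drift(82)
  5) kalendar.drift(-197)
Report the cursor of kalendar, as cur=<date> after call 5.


Answer: cur=2049-06-03

Derivation:
Act: filer.crv[p=/crukost]
Obs: ok
Act: filer.quote[p=/rasmar]
Obs: browi
Act: kalendar.anchor[d=2049-09-26]
Obs: 2049-09-26
Act: kalendar.drift[n=82]
Obs: 2049-12-17
Act: kalendar.drift[n=-197]
Obs: 2049-06-03


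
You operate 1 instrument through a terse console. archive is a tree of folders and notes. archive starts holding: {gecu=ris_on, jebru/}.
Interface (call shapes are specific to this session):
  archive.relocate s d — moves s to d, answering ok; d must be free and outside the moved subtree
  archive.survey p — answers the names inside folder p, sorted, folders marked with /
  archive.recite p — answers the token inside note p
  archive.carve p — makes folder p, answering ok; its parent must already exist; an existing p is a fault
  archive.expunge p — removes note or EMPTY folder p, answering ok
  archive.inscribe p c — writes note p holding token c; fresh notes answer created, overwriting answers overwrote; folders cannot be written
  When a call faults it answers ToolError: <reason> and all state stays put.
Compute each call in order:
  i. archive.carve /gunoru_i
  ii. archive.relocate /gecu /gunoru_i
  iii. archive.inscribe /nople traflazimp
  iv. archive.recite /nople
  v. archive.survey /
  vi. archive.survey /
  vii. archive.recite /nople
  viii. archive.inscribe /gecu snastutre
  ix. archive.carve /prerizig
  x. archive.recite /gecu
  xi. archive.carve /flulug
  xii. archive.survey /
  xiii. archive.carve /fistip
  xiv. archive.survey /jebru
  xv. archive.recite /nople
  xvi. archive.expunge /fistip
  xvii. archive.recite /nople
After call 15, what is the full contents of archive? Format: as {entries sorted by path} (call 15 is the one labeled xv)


Answer: {fistip/, flulug/, gecu=snastutre, gunoru_i/, jebru/, nople=traflazimp, prerizig/}

Derivation:
I use archive.carve passing p=/gunoru_i, and observe ok.
Then archive.relocate passing s=/gecu, d=/gunoru_i, which returns ToolError: exists.
Now I run archive.inscribe passing p=/nople, c=traflazimp, and get created.
Invoking archive.recite passing p=/nople, and see traflazimp.
Then archive.survey passing p=/, and observe [gecu, gunoru_i/, jebru/, nople].
Then archive.survey passing p=/, and see [gecu, gunoru_i/, jebru/, nople].
I run archive.recite passing p=/nople, and observe traflazimp.
Calling archive.inscribe passing p=/gecu, c=snastutre, and get overwrote.
Now I run archive.carve passing p=/prerizig, — result: ok.
I call archive.recite passing p=/gecu, giving snastutre.
Invoking archive.carve passing p=/flulug, and observe ok.
Calling archive.survey passing p=/, yielding [flulug/, gecu, gunoru_i/, jebru/, nople, prerizig/].
Calling archive.carve passing p=/fistip, → ok.
I run archive.survey passing p=/jebru, and get [].
Calling archive.recite passing p=/nople, and observe traflazimp.
I run archive.expunge passing p=/fistip, which returns ok.
Using archive.recite passing p=/nople, and get traflazimp.


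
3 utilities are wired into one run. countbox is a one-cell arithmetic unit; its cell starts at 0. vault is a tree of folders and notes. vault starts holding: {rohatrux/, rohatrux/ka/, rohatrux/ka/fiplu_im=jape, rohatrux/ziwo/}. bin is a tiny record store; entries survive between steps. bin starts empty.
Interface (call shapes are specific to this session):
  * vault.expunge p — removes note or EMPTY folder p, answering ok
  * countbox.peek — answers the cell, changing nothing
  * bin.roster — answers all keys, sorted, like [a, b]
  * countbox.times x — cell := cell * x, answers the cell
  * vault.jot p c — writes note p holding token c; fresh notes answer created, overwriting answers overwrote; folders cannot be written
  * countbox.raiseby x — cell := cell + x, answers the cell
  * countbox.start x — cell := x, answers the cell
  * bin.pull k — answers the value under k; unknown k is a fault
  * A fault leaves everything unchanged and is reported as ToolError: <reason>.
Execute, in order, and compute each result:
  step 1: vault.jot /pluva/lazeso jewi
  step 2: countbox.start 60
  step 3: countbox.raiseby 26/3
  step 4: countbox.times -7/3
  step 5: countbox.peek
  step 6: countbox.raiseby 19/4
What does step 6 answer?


>>> vault.jot p→/pluva/lazeso c→jewi
  ToolError: no parent
>>> countbox.start x→60
  60
>>> countbox.raiseby x→26/3
  206/3
>>> countbox.times x→-7/3
  -1442/9
>>> countbox.peek
  -1442/9
>>> countbox.raiseby x→19/4
  -5597/36

Answer: -5597/36


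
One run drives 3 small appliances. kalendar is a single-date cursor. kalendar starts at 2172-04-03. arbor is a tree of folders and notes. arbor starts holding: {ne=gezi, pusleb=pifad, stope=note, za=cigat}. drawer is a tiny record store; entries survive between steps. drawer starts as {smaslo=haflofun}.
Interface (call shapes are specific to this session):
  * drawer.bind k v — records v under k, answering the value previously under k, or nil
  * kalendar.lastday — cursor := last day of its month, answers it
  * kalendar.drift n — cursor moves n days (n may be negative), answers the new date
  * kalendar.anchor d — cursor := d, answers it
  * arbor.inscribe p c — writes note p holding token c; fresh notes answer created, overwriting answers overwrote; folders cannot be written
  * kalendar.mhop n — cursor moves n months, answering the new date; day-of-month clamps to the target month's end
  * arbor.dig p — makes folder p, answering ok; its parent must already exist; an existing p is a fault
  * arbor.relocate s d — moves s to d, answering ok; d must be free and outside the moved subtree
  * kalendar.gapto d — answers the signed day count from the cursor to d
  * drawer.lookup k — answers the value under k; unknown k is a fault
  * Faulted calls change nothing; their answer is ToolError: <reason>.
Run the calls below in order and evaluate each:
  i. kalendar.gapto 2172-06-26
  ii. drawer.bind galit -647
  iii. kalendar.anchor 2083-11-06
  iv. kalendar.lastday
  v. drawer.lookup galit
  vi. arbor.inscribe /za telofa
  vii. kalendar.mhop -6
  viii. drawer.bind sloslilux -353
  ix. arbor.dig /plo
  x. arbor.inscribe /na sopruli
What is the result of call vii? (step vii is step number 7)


Answer: 2083-05-30

Derivation:
~$ kalendar.gapto d=2172-06-26
[out] 84
~$ drawer.bind k=galit v=-647
[out] nil
~$ kalendar.anchor d=2083-11-06
[out] 2083-11-06
~$ kalendar.lastday
[out] 2083-11-30
~$ drawer.lookup k=galit
[out] -647
~$ arbor.inscribe p=/za c=telofa
[out] overwrote
~$ kalendar.mhop n=-6
[out] 2083-05-30
~$ drawer.bind k=sloslilux v=-353
[out] nil
~$ arbor.dig p=/plo
[out] ok
~$ arbor.inscribe p=/na c=sopruli
[out] created


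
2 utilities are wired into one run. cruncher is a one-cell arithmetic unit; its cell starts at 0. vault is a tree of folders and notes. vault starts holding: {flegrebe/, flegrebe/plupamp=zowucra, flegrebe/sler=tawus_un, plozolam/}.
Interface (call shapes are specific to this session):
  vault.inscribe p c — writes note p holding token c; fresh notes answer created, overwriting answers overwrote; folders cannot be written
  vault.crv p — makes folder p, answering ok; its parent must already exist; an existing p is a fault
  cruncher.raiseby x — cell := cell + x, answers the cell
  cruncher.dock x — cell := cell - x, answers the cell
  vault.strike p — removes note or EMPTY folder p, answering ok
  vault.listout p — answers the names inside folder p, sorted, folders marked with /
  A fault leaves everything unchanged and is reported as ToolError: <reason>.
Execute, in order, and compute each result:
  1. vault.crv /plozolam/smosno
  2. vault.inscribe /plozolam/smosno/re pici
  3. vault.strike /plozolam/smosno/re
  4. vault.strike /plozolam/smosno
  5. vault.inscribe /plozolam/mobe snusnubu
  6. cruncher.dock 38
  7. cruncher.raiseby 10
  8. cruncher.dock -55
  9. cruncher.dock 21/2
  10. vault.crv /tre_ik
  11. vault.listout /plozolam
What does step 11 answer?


Answer: [mobe]

Derivation:
Now I run vault.crv using p→/plozolam/smosno: ok.
Invoking vault.inscribe using p→/plozolam/smosno/re, c→pici, and see created.
Invoking vault.strike using p→/plozolam/smosno/re: ok.
I try vault.strike using p→/plozolam/smosno, which returns ok.
I invoke vault.inscribe using p→/plozolam/mobe, c→snusnubu, — result: created.
Now I run cruncher.dock using x→38, yielding -38.
Next I call cruncher.raiseby using x→10, and get -28.
Next I call cruncher.dock using x→-55, and get 27.
I invoke cruncher.dock using x→21/2, and observe 33/2.
Next I call vault.crv using p→/tre_ik, — result: ok.
Now I run vault.listout using p→/plozolam, which returns [mobe].


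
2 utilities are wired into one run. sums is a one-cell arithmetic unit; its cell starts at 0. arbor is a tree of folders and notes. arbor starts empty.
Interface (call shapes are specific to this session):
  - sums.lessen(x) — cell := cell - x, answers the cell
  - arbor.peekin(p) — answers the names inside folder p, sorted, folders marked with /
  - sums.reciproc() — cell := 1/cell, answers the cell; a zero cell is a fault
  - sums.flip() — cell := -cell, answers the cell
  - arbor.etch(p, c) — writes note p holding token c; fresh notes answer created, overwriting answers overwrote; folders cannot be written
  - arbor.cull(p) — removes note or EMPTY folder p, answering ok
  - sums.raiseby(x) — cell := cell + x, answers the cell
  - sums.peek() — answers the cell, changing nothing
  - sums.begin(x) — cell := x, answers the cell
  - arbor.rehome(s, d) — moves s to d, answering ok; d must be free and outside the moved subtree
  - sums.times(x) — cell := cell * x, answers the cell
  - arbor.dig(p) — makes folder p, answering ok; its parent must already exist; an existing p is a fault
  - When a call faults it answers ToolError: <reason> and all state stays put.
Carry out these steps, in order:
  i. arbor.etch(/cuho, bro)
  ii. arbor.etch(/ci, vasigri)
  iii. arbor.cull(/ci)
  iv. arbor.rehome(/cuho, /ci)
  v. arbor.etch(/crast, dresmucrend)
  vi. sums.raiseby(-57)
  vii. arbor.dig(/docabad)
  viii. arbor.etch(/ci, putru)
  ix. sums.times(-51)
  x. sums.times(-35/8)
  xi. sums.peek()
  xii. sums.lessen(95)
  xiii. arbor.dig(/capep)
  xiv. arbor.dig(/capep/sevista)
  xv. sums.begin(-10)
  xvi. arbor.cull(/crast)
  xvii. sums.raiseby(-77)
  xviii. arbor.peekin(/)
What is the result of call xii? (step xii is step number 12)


~$ arbor.etch p→/cuho c→bro
= created
~$ arbor.etch p→/ci c→vasigri
= created
~$ arbor.cull p→/ci
= ok
~$ arbor.rehome s→/cuho d→/ci
= ok
~$ arbor.etch p→/crast c→dresmucrend
= created
~$ sums.raiseby x→-57
= -57
~$ arbor.dig p→/docabad
= ok
~$ arbor.etch p→/ci c→putru
= overwrote
~$ sums.times x→-51
= 2907
~$ sums.times x→-35/8
= -101745/8
~$ sums.peek
= -101745/8
~$ sums.lessen x→95
= -102505/8
~$ arbor.dig p→/capep
= ok
~$ arbor.dig p→/capep/sevista
= ok
~$ sums.begin x→-10
= -10
~$ arbor.cull p→/crast
= ok
~$ sums.raiseby x→-77
= -87
~$ arbor.peekin p→/
= [capep/, ci, docabad/]

Answer: -102505/8


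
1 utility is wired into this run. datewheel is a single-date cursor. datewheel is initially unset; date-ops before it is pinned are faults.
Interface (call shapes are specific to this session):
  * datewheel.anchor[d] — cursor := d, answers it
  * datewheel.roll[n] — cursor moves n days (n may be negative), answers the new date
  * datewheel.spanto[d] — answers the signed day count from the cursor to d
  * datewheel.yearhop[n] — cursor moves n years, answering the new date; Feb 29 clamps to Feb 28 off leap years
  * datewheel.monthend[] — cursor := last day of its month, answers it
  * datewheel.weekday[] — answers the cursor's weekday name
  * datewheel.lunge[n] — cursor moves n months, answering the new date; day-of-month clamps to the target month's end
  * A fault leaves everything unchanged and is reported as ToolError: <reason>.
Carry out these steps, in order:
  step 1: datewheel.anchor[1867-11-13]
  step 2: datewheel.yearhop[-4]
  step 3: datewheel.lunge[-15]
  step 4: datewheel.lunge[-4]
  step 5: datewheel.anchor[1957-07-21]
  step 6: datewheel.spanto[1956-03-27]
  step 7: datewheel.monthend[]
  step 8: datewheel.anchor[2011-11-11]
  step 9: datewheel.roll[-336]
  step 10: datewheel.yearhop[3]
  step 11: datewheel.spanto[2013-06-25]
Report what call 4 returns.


Answer: 1862-04-13

Derivation:
% datewheel.anchor(d=1867-11-13) -> 1867-11-13
% datewheel.yearhop(n=-4) -> 1863-11-13
% datewheel.lunge(n=-15) -> 1862-08-13
% datewheel.lunge(n=-4) -> 1862-04-13
% datewheel.anchor(d=1957-07-21) -> 1957-07-21
% datewheel.spanto(d=1956-03-27) -> -481
% datewheel.monthend() -> 1957-07-31
% datewheel.anchor(d=2011-11-11) -> 2011-11-11
% datewheel.roll(n=-336) -> 2010-12-10
% datewheel.yearhop(n=3) -> 2013-12-10
% datewheel.spanto(d=2013-06-25) -> -168


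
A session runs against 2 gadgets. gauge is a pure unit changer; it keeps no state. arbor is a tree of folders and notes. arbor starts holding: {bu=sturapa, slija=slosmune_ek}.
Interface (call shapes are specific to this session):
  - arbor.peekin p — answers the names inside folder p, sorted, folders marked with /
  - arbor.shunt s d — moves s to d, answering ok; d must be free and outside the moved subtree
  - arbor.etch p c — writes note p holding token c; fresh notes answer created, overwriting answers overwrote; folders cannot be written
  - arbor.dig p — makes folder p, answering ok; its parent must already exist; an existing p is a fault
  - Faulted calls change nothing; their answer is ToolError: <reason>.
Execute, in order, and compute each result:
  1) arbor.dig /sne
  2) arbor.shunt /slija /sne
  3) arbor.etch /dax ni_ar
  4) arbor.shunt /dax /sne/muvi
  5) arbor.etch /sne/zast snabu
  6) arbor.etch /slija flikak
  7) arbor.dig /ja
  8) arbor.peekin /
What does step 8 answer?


Answer: [bu, ja/, slija, sne/]

Derivation:
! dig(/sne) ~> ok
! shunt(/slija, /sne) ~> ToolError: exists
! etch(/dax, ni_ar) ~> created
! shunt(/dax, /sne/muvi) ~> ok
! etch(/sne/zast, snabu) ~> created
! etch(/slija, flikak) ~> overwrote
! dig(/ja) ~> ok
! peekin(/) ~> [bu, ja/, slija, sne/]


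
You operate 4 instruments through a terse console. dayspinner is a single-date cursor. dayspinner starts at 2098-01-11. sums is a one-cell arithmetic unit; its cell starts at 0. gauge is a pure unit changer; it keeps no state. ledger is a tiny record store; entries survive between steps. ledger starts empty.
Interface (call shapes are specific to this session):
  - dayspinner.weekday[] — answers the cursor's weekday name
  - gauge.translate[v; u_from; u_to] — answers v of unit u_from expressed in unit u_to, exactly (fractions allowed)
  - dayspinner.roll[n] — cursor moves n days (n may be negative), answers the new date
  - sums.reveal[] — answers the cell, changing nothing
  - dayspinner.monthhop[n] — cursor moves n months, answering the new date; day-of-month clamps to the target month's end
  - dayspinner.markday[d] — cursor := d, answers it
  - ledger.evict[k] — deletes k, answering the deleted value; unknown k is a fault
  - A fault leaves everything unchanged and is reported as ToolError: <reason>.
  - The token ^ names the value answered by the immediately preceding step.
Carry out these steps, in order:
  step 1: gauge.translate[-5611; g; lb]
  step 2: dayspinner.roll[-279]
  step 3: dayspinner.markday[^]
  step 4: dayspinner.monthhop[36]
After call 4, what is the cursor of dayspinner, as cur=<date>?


I run gauge.translate passing -5611, g, lb, and observe -561100000/45359237.
I invoke dayspinner.roll passing -279, yielding 2097-04-07.
Calling dayspinner.markday passing ^, and get 2097-04-07.
Invoking dayspinner.monthhop passing 36, and get 2100-04-07.

Answer: cur=2100-04-07


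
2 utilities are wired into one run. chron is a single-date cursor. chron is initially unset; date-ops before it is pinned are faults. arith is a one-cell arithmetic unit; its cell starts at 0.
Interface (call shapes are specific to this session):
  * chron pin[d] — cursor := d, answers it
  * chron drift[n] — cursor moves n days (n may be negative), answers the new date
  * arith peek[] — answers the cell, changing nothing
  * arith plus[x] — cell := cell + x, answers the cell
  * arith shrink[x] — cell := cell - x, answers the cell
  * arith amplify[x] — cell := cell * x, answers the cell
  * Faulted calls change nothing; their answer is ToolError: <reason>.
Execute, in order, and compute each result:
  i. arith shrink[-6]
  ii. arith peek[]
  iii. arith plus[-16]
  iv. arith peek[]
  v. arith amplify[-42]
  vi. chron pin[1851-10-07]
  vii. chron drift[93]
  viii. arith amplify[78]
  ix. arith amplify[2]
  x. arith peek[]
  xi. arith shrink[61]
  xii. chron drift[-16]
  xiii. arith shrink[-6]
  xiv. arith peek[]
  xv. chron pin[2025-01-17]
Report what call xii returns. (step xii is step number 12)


Now I run arith shrink on x→-6, and observe 6.
Calling arith peek, — result: 6.
I call arith plus on x→-16, and get -10.
I call arith peek(), yielding -10.
Next I call arith amplify on x→-42, yielding 420.
Then chron pin on d→1851-10-07, and observe 1851-10-07.
Then chron drift on n→93, giving 1852-01-08.
I invoke arith amplify on x→78, yielding 32760.
Next I call arith amplify on x→2, giving 65520.
I invoke arith peek(), and observe 65520.
Using arith shrink on x→61, → 65459.
Using chron drift on n→-16, which returns 1851-12-23.
Calling arith shrink on x→-6, → 65465.
I try arith peek(), which returns 65465.
I invoke chron pin on d→2025-01-17, yielding 2025-01-17.

Answer: 1851-12-23


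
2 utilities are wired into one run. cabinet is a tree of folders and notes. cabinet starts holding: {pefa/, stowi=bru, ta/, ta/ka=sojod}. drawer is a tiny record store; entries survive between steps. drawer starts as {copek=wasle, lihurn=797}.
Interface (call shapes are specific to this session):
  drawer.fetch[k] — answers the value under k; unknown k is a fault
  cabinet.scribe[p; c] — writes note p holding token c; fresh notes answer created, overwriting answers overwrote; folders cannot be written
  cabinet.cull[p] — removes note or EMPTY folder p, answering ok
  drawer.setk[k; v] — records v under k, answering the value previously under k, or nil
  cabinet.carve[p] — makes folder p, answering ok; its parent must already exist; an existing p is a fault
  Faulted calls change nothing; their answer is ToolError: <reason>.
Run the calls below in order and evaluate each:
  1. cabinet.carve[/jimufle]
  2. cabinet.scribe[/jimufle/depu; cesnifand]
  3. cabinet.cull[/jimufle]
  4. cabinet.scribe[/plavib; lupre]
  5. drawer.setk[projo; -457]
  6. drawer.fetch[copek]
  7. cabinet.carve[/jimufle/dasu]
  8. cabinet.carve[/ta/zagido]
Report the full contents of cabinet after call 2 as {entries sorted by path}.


! 1. cabinet.carve(p→/jimufle) => ok
! 2. cabinet.scribe(p→/jimufle/depu, c→cesnifand) => created
! 3. cabinet.cull(p→/jimufle) => ToolError: not empty
! 4. cabinet.scribe(p→/plavib, c→lupre) => created
! 5. drawer.setk(k→projo, v→-457) => nil
! 6. drawer.fetch(k→copek) => wasle
! 7. cabinet.carve(p→/jimufle/dasu) => ok
! 8. cabinet.carve(p→/ta/zagido) => ok

Answer: {jimufle/, jimufle/depu=cesnifand, pefa/, stowi=bru, ta/, ta/ka=sojod}


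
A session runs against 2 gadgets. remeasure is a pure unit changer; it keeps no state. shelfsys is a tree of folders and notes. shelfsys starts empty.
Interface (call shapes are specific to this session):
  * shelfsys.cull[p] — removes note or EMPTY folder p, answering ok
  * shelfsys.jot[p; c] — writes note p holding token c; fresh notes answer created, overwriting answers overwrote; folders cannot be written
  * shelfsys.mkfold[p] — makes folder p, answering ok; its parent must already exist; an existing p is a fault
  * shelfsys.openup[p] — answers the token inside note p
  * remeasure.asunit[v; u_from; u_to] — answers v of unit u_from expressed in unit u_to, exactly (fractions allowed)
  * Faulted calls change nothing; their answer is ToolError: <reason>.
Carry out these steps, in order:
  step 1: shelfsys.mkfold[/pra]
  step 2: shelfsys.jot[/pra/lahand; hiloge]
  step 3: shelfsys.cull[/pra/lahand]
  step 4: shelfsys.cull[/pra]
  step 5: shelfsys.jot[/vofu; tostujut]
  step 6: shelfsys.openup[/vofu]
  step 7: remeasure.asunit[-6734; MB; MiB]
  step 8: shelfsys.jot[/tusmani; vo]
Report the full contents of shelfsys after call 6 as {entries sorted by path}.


% 1. mkfold(p→/pra) => ok
% 2. jot(p→/pra/lahand, c→hiloge) => created
% 3. cull(p→/pra/lahand) => ok
% 4. cull(p→/pra) => ok
% 5. jot(p→/vofu, c→tostujut) => created
% 6. openup(p→/vofu) => tostujut
% 7. asunit(v→-6734, u_from→MB, u_to→MiB) => -52609375/8192
% 8. jot(p→/tusmani, c→vo) => created

Answer: {vofu=tostujut}


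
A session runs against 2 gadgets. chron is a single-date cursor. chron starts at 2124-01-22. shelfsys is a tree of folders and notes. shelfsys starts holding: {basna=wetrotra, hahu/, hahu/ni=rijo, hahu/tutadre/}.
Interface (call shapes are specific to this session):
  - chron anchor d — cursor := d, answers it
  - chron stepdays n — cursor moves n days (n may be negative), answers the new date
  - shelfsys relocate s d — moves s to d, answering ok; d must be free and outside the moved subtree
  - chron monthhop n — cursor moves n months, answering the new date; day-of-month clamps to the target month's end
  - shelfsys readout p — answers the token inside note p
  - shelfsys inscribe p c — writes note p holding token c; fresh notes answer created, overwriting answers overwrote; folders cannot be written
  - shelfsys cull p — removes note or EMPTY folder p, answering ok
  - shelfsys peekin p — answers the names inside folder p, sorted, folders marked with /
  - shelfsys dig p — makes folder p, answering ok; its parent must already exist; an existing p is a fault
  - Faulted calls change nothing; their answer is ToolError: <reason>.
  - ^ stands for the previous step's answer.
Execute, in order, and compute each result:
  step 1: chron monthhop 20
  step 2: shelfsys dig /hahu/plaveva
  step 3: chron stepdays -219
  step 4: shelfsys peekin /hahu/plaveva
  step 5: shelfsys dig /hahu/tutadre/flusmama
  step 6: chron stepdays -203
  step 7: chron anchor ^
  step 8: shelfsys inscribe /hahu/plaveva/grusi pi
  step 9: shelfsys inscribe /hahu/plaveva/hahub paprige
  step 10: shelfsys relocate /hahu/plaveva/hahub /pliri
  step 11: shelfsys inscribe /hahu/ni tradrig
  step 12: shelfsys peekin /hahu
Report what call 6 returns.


→ chron monthhop(20)
← 2125-09-22
→ shelfsys dig(/hahu/plaveva)
← ok
→ chron stepdays(-219)
← 2125-02-15
→ shelfsys peekin(/hahu/plaveva)
← []
→ shelfsys dig(/hahu/tutadre/flusmama)
← ok
→ chron stepdays(-203)
← 2124-07-27
→ chron anchor(^)
← 2124-07-27
→ shelfsys inscribe(/hahu/plaveva/grusi, pi)
← created
→ shelfsys inscribe(/hahu/plaveva/hahub, paprige)
← created
→ shelfsys relocate(/hahu/plaveva/hahub, /pliri)
← ok
→ shelfsys inscribe(/hahu/ni, tradrig)
← overwrote
→ shelfsys peekin(/hahu)
← [ni, plaveva/, tutadre/]

Answer: 2124-07-27


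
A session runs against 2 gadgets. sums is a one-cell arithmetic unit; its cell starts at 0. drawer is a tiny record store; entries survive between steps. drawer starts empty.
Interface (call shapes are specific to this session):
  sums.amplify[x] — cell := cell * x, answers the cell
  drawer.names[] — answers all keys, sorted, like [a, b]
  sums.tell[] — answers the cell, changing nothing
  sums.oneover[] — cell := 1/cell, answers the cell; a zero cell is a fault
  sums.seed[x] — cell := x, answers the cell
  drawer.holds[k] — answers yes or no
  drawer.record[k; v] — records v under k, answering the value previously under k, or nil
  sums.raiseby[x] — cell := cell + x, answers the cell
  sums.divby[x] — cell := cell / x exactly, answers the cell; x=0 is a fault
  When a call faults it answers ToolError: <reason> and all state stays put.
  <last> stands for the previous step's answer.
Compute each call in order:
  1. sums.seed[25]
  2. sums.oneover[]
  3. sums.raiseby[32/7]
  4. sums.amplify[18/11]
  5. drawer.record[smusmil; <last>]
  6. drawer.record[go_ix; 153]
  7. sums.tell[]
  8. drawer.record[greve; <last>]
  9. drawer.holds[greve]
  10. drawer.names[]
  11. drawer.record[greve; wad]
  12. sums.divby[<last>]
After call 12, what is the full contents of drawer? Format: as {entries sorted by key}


-> seed(x→25)
<- 25
-> oneover()
<- 1/25
-> raiseby(x→32/7)
<- 807/175
-> amplify(x→18/11)
<- 14526/1925
-> record(k→smusmil, v→<last>)
<- nil
-> record(k→go_ix, v→153)
<- nil
-> tell()
<- 14526/1925
-> record(k→greve, v→<last>)
<- nil
-> holds(k→greve)
<- yes
-> names()
<- [go_ix, greve, smusmil]
-> record(k→greve, v→wad)
<- 14526/1925
-> divby(x→<last>)
<- 1

Answer: {go_ix=153, greve=wad, smusmil=14526/1925}


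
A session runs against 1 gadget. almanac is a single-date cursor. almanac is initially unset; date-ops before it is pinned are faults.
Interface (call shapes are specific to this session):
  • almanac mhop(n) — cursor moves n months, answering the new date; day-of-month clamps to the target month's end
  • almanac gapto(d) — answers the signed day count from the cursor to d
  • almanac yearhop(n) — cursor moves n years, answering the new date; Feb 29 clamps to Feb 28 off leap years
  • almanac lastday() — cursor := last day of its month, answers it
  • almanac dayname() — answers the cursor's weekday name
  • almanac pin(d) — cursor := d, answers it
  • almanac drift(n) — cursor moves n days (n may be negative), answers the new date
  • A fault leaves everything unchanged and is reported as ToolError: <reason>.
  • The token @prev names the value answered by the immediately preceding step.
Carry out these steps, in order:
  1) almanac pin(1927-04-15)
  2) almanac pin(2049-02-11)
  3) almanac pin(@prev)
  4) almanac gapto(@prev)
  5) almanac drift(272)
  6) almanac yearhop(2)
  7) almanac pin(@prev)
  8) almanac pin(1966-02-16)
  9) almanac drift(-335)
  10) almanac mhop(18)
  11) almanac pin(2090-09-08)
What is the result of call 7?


·→ almanac pin(d: 1927-04-15)
·← 1927-04-15
·→ almanac pin(d: 2049-02-11)
·← 2049-02-11
·→ almanac pin(d: @prev)
·← 2049-02-11
·→ almanac gapto(d: @prev)
·← 0
·→ almanac drift(n: 272)
·← 2049-11-10
·→ almanac yearhop(n: 2)
·← 2051-11-10
·→ almanac pin(d: @prev)
·← 2051-11-10
·→ almanac pin(d: 1966-02-16)
·← 1966-02-16
·→ almanac drift(n: -335)
·← 1965-03-18
·→ almanac mhop(n: 18)
·← 1966-09-18
·→ almanac pin(d: 2090-09-08)
·← 2090-09-08

Answer: 2051-11-10


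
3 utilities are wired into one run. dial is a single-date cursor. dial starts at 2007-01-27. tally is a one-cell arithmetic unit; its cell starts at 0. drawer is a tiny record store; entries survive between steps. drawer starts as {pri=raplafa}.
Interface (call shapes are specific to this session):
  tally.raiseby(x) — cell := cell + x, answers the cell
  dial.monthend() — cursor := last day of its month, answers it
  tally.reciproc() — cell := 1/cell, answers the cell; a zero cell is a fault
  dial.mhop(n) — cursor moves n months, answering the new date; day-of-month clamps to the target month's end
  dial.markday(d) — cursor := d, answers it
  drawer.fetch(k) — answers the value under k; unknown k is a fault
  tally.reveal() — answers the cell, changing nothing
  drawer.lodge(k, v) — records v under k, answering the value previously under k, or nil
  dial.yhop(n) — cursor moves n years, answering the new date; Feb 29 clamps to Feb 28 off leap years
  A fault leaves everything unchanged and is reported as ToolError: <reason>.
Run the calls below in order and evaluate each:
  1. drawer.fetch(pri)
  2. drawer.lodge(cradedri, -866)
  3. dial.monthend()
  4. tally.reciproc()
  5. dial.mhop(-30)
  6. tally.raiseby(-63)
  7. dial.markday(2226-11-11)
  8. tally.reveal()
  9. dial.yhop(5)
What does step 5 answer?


Answer: 2004-07-31

Derivation:
Act: drawer.fetch[k='pri']
Obs: raplafa
Act: drawer.lodge[k='cradedri'; v='-866']
Obs: nil
Act: dial.monthend[]
Obs: 2007-01-31
Act: tally.reciproc[]
Obs: ToolError: reciprocal of zero
Act: dial.mhop[n='-30']
Obs: 2004-07-31
Act: tally.raiseby[x='-63']
Obs: -63
Act: dial.markday[d='2226-11-11']
Obs: 2226-11-11
Act: tally.reveal[]
Obs: -63
Act: dial.yhop[n='5']
Obs: 2231-11-11


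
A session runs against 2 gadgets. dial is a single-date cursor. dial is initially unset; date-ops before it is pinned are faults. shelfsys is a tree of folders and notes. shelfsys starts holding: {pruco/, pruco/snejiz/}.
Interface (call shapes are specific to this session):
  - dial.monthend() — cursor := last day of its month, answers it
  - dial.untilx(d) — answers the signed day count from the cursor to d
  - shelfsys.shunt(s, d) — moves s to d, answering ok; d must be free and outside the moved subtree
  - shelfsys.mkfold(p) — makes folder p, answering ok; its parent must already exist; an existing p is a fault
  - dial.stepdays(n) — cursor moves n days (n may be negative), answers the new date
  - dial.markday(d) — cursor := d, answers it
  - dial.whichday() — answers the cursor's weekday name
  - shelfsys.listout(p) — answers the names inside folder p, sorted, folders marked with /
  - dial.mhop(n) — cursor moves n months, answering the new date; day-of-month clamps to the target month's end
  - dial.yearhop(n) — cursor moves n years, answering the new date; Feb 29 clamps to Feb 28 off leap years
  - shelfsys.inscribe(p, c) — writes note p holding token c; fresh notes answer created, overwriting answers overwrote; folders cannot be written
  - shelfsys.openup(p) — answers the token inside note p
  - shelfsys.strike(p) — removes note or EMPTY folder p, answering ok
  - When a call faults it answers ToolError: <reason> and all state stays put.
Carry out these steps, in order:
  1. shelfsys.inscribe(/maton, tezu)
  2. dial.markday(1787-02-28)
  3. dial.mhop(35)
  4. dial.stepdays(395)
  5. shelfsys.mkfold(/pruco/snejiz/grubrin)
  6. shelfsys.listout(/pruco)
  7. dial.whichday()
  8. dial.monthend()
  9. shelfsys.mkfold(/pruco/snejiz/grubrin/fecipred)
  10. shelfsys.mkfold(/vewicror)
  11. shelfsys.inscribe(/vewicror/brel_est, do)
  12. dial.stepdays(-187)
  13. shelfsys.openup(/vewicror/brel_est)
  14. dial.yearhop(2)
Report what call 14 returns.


>>> shelfsys.inscribe p→/maton c→tezu
= created
>>> dial.markday d→1787-02-28
= 1787-02-28
>>> dial.mhop n→35
= 1790-01-28
>>> dial.stepdays n→395
= 1791-02-27
>>> shelfsys.mkfold p→/pruco/snejiz/grubrin
= ok
>>> shelfsys.listout p→/pruco
= [snejiz/]
>>> dial.whichday
= Sunday
>>> dial.monthend
= 1791-02-28
>>> shelfsys.mkfold p→/pruco/snejiz/grubrin/fecipred
= ok
>>> shelfsys.mkfold p→/vewicror
= ok
>>> shelfsys.inscribe p→/vewicror/brel_est c→do
= created
>>> dial.stepdays n→-187
= 1790-08-25
>>> shelfsys.openup p→/vewicror/brel_est
= do
>>> dial.yearhop n→2
= 1792-08-25

Answer: 1792-08-25
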